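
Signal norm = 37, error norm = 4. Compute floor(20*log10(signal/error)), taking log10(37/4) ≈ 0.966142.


||x||/||e|| = 37/4.
log10(37/4) ≈ 0.966142.
20*log10(||x||/||e||) ≈ 20*0.966142 = 19.32284.
floor(19.32284) = 19.

19


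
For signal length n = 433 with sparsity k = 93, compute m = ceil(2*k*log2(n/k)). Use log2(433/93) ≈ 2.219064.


log2(n/k) = log2(433/93) ≈ 2.219064.
2*k*log2(n/k) ≈ 2*93*2.219064 = 412.745904.
m = ceil(412.745904) = 413.

413


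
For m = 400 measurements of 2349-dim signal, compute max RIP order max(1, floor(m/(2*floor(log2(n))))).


floor(log2(2349)) = 11.
2*11 = 22.
m/(2*floor(log2(n))) = 400/22 ≈ 18.1818.
floor = 18.
k = max(1, 18) = 18.

18


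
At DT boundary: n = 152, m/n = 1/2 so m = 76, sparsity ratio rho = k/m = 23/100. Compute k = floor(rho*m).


m = 1/2*152 = 76.
rho = 23/100.
rho*m = 23/100*76 = 17.48.
k = floor(17.48) = 17.

17


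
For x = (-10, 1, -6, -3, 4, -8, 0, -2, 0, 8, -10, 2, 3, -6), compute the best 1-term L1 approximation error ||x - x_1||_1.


Sorted |x_i| descending: [10, 10, 8, 8, 6, 6, 4, 3, 3, 2, 2, 1, 0, 0]
Keep top 1: [10]
Tail entries: [10, 8, 8, 6, 6, 4, 3, 3, 2, 2, 1, 0, 0]
L1 error = sum of tail = 53.

53


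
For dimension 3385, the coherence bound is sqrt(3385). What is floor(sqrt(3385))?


58^2 = 3364 <= 3385 < 3481 = 59^2, so 58 <= sqrt(3385) < 59.
floor(sqrt(3385)) = 58.

58


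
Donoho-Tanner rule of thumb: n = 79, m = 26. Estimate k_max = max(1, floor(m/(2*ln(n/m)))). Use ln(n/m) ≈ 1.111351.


n/m = 79/26.
ln(n/m) ≈ 1.111351.
2*ln(n/m) ≈ 2.222702.
m/(2*ln(n/m)) ≈ 26/2.222702 ≈ 11.6975.
floor = 11.
k_max = max(1, 11) = 11.

11


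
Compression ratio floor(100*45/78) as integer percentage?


100*m/n = 100*45/78 ≈ 57.6923.
floor = 57.

57


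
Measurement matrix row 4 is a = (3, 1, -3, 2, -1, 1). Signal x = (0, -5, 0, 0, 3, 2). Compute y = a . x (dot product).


Non-zero terms: ['1*-5', '-1*3', '1*2']
Products: [-5, -3, 2]
y = sum = -6.

-6


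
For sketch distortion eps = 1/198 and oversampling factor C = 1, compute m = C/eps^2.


1/eps = 198.
(1/eps)^2 = 39204.
m = 1*39204 = 39204.

39204


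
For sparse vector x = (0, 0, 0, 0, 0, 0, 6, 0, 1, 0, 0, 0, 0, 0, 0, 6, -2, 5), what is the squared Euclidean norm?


Non-zero entries: [(6, 6), (8, 1), (15, 6), (16, -2), (17, 5)]
Squares: [36, 1, 36, 4, 25]
||x||_2^2 = sum = 102.

102


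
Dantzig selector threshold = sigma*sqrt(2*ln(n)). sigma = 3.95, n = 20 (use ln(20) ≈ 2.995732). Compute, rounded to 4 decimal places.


ln(20) ≈ 2.995732.
2*ln(n) ≈ 5.991464.
sqrt(2*ln(n)) ≈ sqrt(5.991464) ≈ 2.447747.
threshold ≈ 3.95*2.447747 = 9.66860065 ≈ 9.6686.

9.6686


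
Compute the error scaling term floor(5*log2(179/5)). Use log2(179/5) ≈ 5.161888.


log2(n/k) = log2(179/5) ≈ 5.161888.
k*log2(n/k) ≈ 5*5.161888 = 25.80944.
floor(25.80944) = 25.

25


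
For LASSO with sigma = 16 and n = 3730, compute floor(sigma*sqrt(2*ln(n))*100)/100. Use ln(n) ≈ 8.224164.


ln(3730) ≈ 8.224164.
2*ln(n) ≈ 16.448328.
sqrt(2*ln(n)) ≈ sqrt(16.448328) ≈ 4.055654.
lambda ≈ 16*4.055654 = 64.890464.
floor(lambda*100)/100 = 64.89.

64.89


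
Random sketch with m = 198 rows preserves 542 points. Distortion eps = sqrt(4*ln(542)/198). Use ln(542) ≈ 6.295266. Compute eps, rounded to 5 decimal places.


ln(542) ≈ 6.295266.
4*ln(N)/m ≈ 4*6.295266/198 ≈ 0.12717709.
eps = sqrt(0.12717709) ≈ 0.356619 ≈ 0.35662.

0.35662


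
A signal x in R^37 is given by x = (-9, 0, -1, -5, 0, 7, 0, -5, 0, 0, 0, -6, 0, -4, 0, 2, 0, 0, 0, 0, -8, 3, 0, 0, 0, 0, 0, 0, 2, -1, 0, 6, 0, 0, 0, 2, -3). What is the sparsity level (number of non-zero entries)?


Non-zero positions: [0, 2, 3, 5, 7, 11, 13, 15, 20, 21, 28, 29, 31, 35, 36].
Sparsity = 15.

15


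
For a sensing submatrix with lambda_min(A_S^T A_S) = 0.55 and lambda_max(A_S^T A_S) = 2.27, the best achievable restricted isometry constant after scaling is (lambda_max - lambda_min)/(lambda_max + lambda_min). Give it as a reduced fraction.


lambda_max - lambda_min = 2.27 - 0.55 = 1.72.
lambda_max + lambda_min = 2.27 + 0.55 = 2.82.
delta = 1.72/2.82 = 172/282 = 86/141.

86/141


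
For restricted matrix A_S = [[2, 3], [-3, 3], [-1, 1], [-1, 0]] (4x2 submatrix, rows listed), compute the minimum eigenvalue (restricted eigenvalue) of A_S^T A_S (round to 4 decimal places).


A_S^T A_S = [[15, -4], [-4, 19]].
trace = 34.
det = 269.
disc = trace^2 - 4*det = 1156 - 4*269 = 80.
sqrt(80) ≈ 8.944272.
lam_min = (34 - sqrt(80))/2 ≈ (34 - 8.944272)/2 = 12.527864 ≈ 12.5279.

12.5279


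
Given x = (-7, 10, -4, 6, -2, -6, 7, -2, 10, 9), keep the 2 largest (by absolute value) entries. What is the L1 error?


Sorted |x_i| descending: [10, 10, 9, 7, 7, 6, 6, 4, 2, 2]
Keep top 2: [10, 10]
Tail entries: [9, 7, 7, 6, 6, 4, 2, 2]
L1 error = sum of tail = 43.

43


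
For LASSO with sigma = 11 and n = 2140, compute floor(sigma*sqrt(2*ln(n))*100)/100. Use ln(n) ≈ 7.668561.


ln(2140) ≈ 7.668561.
2*ln(n) ≈ 15.337122.
sqrt(2*ln(n)) ≈ sqrt(15.337122) ≈ 3.916264.
lambda ≈ 11*3.916264 = 43.078904.
floor(lambda*100)/100 = 43.07.

43.07


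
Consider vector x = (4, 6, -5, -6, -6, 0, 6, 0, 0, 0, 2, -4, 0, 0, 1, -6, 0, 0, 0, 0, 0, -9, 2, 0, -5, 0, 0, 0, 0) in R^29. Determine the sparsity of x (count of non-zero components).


Non-zero positions: [0, 1, 2, 3, 4, 6, 10, 11, 14, 15, 21, 22, 24].
Sparsity = 13.

13


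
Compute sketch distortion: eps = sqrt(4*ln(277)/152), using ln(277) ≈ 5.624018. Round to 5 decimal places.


ln(277) ≈ 5.624018.
4*ln(N)/m ≈ 4*5.624018/152 ≈ 0.14800047.
eps = sqrt(0.14800047) ≈ 0.3847083 ≈ 0.38471.

0.38471


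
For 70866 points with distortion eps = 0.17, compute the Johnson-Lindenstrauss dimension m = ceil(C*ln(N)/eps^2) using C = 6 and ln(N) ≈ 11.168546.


ln(70866) ≈ 11.168546.
eps^2 = 0.17^2 = 0.0289.
C*ln(N)/eps^2 ≈ 6*11.168546/0.0289 ≈ 2318.7293.
m = ceil(2318.7293) = 2319.

2319


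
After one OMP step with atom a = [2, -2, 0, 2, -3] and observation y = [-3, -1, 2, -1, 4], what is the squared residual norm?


a^T a = 21.
a^T y = -18.
coeff = -18/21 = -6/7.
||r||^2 = 109/7.

109/7


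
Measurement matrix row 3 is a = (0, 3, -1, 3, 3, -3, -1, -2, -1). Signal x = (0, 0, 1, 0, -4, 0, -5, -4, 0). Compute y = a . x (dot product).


Non-zero terms: ['-1*1', '3*-4', '-1*-5', '-2*-4']
Products: [-1, -12, 5, 8]
y = sum = 0.

0


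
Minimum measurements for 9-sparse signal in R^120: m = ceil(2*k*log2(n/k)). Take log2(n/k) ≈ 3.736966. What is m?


log2(n/k) = log2(120/9) ≈ 3.736966.
2*k*log2(n/k) ≈ 2*9*3.736966 = 67.265388.
m = ceil(67.265388) = 68.

68


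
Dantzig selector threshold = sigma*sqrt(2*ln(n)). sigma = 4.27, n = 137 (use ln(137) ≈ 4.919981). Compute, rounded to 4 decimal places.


ln(137) ≈ 4.919981.
2*ln(n) ≈ 9.839962.
sqrt(2*ln(n)) ≈ sqrt(9.839962) ≈ 3.136871.
threshold ≈ 4.27*3.136871 = 13.39443917 ≈ 13.3944.

13.3944


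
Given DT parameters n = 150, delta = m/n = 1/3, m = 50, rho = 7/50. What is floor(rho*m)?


m = 1/3*150 = 50.
rho = 7/50.
rho*m = 7/50*50 = 7.
k = floor(7) = 7.

7


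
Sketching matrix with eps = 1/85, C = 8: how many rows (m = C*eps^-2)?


1/eps = 85.
(1/eps)^2 = 7225.
m = 8*7225 = 57800.

57800


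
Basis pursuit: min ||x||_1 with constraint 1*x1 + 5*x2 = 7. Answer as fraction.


Axis intercepts:
  x1 = 7, x2 = 0: L1 = 7
  x1 = 0, x2 = 7/5: L1 = 7/5
x* = (0, 7/5)
||x*||_1 = 7/5.

7/5


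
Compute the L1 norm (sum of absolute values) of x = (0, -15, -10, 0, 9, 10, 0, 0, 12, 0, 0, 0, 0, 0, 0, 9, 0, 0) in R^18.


Non-zero entries: [(1, -15), (2, -10), (4, 9), (5, 10), (8, 12), (15, 9)]
Absolute values: [15, 10, 9, 10, 12, 9]
||x||_1 = sum = 65.

65


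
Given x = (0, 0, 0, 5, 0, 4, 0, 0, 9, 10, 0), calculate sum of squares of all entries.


Non-zero entries: [(3, 5), (5, 4), (8, 9), (9, 10)]
Squares: [25, 16, 81, 100]
||x||_2^2 = sum = 222.

222


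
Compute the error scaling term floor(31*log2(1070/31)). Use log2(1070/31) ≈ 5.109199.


log2(n/k) = log2(1070/31) ≈ 5.109199.
k*log2(n/k) ≈ 31*5.109199 = 158.385169.
floor(158.385169) = 158.

158


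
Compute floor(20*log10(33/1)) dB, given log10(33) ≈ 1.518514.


||x||/||e|| = 33/1 = 33.
log10(33) ≈ 1.518514.
20*log10(||x||/||e||) ≈ 20*1.518514 = 30.37028.
floor(30.37028) = 30.

30


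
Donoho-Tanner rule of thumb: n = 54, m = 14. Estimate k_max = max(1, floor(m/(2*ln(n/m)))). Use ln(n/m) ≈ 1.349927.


n/m = 54/14 = 27/7.
ln(n/m) ≈ 1.349927.
2*ln(n/m) ≈ 2.699854.
m/(2*ln(n/m)) ≈ 14/2.699854 ≈ 5.1855.
floor = 5.
k_max = max(1, 5) = 5.

5


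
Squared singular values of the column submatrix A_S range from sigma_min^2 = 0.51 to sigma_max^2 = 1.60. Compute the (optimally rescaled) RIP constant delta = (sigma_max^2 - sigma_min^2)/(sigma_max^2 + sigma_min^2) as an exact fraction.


lambda_max - lambda_min = 1.60 - 0.51 = 1.09.
lambda_max + lambda_min = 1.60 + 0.51 = 2.11.
delta = 1.09/2.11 = 109/211.

109/211


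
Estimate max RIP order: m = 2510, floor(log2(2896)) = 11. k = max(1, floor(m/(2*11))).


floor(log2(2896)) = 11.
2*11 = 22.
m/(2*floor(log2(n))) = 2510/22 ≈ 114.0909.
floor = 114.
k = max(1, 114) = 114.

114


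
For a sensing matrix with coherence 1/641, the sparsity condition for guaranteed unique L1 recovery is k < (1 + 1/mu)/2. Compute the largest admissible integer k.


1/mu = 641.
1 + 1/mu = 642.
(1 + 1/mu)/2 = 321 is an integer and the inequality is strict, so k_max = 321 - 1 = 320.

320


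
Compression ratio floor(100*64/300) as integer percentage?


100*m/n = 100*64/300 ≈ 21.3333.
floor = 21.

21


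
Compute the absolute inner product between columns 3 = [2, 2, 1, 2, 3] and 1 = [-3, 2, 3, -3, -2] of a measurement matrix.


Inner product: 2*-3 + 2*2 + 1*3 + 2*-3 + 3*-2
Products: [-6, 4, 3, -6, -6]
Sum = -11.
|dot| = 11.

11


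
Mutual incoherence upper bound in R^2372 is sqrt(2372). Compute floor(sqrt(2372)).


48^2 = 2304 <= 2372 < 2401 = 49^2, so 48 <= sqrt(2372) < 49.
floor(sqrt(2372)) = 48.

48


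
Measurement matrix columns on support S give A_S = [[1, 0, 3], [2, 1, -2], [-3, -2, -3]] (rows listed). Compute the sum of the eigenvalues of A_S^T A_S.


Sum of eigenvalues of A_S^T A_S = trace(A_S^T A_S) = sum of squared column norms of A_S.
A_S^T A_S diagonal: [14, 5, 22].
trace = 14 + 5 + 22 = 41.

41


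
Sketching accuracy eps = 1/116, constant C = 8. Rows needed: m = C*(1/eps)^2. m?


1/eps = 116.
(1/eps)^2 = 13456.
m = 8*13456 = 107648.

107648


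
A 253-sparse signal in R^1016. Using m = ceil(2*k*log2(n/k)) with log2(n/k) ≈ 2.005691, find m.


log2(n/k) = log2(1016/253) ≈ 2.005691.
2*k*log2(n/k) ≈ 2*253*2.005691 = 1014.879646.
m = ceil(1014.879646) = 1015.

1015


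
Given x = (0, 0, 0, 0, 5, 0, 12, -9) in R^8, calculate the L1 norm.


Non-zero entries: [(4, 5), (6, 12), (7, -9)]
Absolute values: [5, 12, 9]
||x||_1 = sum = 26.

26


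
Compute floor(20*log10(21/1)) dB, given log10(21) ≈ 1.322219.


||x||/||e|| = 21/1 = 21.
log10(21) ≈ 1.322219.
20*log10(||x||/||e||) ≈ 20*1.322219 = 26.44438.
floor(26.44438) = 26.

26


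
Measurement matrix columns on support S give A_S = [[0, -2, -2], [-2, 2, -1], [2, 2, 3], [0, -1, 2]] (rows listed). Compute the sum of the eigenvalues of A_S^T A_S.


Sum of eigenvalues of A_S^T A_S = trace(A_S^T A_S) = sum of squared column norms of A_S.
A_S^T A_S diagonal: [8, 13, 18].
trace = 8 + 13 + 18 = 39.

39


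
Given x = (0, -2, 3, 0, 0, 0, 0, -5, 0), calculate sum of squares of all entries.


Non-zero entries: [(1, -2), (2, 3), (7, -5)]
Squares: [4, 9, 25]
||x||_2^2 = sum = 38.

38


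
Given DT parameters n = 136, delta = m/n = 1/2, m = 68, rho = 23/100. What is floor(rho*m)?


m = 1/2*136 = 68.
rho = 23/100.
rho*m = 23/100*68 = 15.64.
k = floor(15.64) = 15.

15


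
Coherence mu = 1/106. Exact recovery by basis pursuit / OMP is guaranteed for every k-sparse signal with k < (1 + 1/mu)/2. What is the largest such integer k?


1/mu = 106.
1 + 1/mu = 107.
(1 + 1/mu)/2 = 53.5 is not an integer, so k_max = floor(53.5) = 53.

53


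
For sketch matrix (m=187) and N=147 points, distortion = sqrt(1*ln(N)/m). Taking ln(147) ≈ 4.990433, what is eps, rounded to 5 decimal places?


ln(147) ≈ 4.990433.
1*ln(N)/m ≈ 1*4.990433/187 ≈ 0.02668681.
eps = sqrt(0.02668681) ≈ 0.163361 ≈ 0.16336.

0.16336


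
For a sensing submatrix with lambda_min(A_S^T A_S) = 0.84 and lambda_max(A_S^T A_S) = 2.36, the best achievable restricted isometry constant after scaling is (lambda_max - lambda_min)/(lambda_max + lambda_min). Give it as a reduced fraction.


lambda_max - lambda_min = 2.36 - 0.84 = 1.52.
lambda_max + lambda_min = 2.36 + 0.84 = 3.20.
delta = 1.52/3.20 = 152/320 = 19/40.

19/40


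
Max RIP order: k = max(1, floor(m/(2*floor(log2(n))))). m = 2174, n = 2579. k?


floor(log2(2579)) = 11.
2*11 = 22.
m/(2*floor(log2(n))) = 2174/22 ≈ 98.8182.
floor = 98.
k = max(1, 98) = 98.

98


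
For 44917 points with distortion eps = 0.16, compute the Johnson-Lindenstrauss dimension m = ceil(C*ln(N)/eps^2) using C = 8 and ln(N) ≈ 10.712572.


ln(44917) ≈ 10.712572.
eps^2 = 0.16^2 = 0.0256.
C*ln(N)/eps^2 ≈ 8*10.712572/0.0256 ≈ 3347.6788.
m = ceil(3347.6788) = 3348.

3348


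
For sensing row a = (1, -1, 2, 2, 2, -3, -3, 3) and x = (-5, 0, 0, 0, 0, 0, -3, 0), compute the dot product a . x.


Non-zero terms: ['1*-5', '-3*-3']
Products: [-5, 9]
y = sum = 4.

4


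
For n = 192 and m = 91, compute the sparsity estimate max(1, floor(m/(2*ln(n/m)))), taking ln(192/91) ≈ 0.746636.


n/m = 192/91.
ln(n/m) ≈ 0.746636.
2*ln(n/m) ≈ 1.493272.
m/(2*ln(n/m)) ≈ 91/1.493272 ≈ 60.94.
floor = 60.
k_max = max(1, 60) = 60.

60


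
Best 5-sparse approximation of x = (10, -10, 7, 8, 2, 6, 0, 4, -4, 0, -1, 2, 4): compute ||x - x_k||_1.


Sorted |x_i| descending: [10, 10, 8, 7, 6, 4, 4, 4, 2, 2, 1, 0, 0]
Keep top 5: [10, 10, 8, 7, 6]
Tail entries: [4, 4, 4, 2, 2, 1, 0, 0]
L1 error = sum of tail = 17.

17


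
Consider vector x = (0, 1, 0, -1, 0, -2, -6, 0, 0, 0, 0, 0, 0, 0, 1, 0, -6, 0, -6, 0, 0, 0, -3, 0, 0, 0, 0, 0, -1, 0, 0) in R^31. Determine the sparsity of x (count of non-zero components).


Non-zero positions: [1, 3, 5, 6, 14, 16, 18, 22, 28].
Sparsity = 9.

9


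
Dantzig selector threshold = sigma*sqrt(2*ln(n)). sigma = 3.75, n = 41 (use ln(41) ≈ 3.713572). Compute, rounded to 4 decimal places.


ln(41) ≈ 3.713572.
2*ln(n) ≈ 7.427144.
sqrt(2*ln(n)) ≈ sqrt(7.427144) ≈ 2.725279.
threshold ≈ 3.75*2.725279 = 10.21979625 ≈ 10.2198.

10.2198


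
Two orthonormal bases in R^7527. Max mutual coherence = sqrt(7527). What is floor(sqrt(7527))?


86^2 = 7396 <= 7527 < 7569 = 87^2, so 86 <= sqrt(7527) < 87.
floor(sqrt(7527)) = 86.

86


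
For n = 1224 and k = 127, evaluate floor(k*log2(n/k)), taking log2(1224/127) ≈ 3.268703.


log2(n/k) = log2(1224/127) ≈ 3.268703.
k*log2(n/k) ≈ 127*3.268703 = 415.125281.
floor(415.125281) = 415.

415


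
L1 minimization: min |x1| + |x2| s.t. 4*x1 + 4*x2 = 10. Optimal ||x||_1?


Axis intercepts:
  x1 = 5/2, x2 = 0: L1 = 5/2
  x1 = 0, x2 = 5/2: L1 = 5/2
x* = (5/2, 0)
||x*||_1 = 5/2.

5/2


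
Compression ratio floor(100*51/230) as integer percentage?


100*m/n = 100*51/230 ≈ 22.1739.
floor = 22.

22


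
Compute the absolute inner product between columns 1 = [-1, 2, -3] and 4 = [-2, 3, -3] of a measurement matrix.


Inner product: -1*-2 + 2*3 + -3*-3
Products: [2, 6, 9]
Sum = 17.
|dot| = 17.

17


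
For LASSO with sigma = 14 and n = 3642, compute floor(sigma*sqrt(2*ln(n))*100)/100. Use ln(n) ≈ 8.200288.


ln(3642) ≈ 8.200288.
2*ln(n) ≈ 16.400576.
sqrt(2*ln(n)) ≈ sqrt(16.400576) ≈ 4.049762.
lambda ≈ 14*4.049762 = 56.696668.
floor(lambda*100)/100 = 56.69.

56.69


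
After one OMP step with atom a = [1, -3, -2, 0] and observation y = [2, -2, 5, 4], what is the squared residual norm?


a^T a = 14.
a^T y = -2.
coeff = -2/14 = -1/7.
||r||^2 = 341/7.

341/7


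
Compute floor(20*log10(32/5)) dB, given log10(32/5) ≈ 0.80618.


||x||/||e|| = 32/5.
log10(32/5) ≈ 0.80618.
20*log10(||x||/||e||) ≈ 20*0.80618 = 16.1236.
floor(16.1236) = 16.

16


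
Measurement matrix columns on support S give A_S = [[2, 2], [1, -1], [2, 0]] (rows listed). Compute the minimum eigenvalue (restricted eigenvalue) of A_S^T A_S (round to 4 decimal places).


A_S^T A_S = [[9, 3], [3, 5]].
trace = 14.
det = 36.
disc = trace^2 - 4*det = 196 - 4*36 = 52.
sqrt(52) ≈ 7.211103.
lam_min = (14 - sqrt(52))/2 ≈ (14 - 7.211103)/2 = 3.3944485 ≈ 3.3944.

3.3944


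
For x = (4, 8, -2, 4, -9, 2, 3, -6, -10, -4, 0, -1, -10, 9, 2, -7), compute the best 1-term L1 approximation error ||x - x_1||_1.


Sorted |x_i| descending: [10, 10, 9, 9, 8, 7, 6, 4, 4, 4, 3, 2, 2, 2, 1, 0]
Keep top 1: [10]
Tail entries: [10, 9, 9, 8, 7, 6, 4, 4, 4, 3, 2, 2, 2, 1, 0]
L1 error = sum of tail = 71.

71


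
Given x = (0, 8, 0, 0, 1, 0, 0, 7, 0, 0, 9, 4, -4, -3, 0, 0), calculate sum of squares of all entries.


Non-zero entries: [(1, 8), (4, 1), (7, 7), (10, 9), (11, 4), (12, -4), (13, -3)]
Squares: [64, 1, 49, 81, 16, 16, 9]
||x||_2^2 = sum = 236.

236


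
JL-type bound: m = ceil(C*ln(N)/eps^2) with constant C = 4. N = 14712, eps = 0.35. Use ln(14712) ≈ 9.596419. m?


ln(14712) ≈ 9.596419.
eps^2 = 0.35^2 = 0.1225.
C*ln(N)/eps^2 ≈ 4*9.596419/0.1225 ≈ 313.3525.
m = ceil(313.3525) = 314.

314


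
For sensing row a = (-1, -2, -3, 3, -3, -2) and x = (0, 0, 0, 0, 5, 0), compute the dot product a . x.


Non-zero terms: ['-3*5']
Products: [-15]
y = sum = -15.

-15


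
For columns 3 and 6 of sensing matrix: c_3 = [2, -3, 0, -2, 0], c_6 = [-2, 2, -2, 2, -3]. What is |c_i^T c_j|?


Inner product: 2*-2 + -3*2 + 0*-2 + -2*2 + 0*-3
Products: [-4, -6, 0, -4, 0]
Sum = -14.
|dot| = 14.

14


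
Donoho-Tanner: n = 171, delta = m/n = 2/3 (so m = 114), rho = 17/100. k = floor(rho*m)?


m = 2/3*171 = 114.
rho = 17/100.
rho*m = 17/100*114 = 19.38.
k = floor(19.38) = 19.

19


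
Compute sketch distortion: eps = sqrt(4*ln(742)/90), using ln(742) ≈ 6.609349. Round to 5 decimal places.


ln(742) ≈ 6.609349.
4*ln(N)/m ≈ 4*6.609349/90 ≈ 0.29374884.
eps = sqrt(0.29374884) ≈ 0.541986 ≈ 0.54199.

0.54199


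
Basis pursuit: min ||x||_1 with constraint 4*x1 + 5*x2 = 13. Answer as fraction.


Axis intercepts:
  x1 = 13/4, x2 = 0: L1 = 13/4
  x1 = 0, x2 = 13/5: L1 = 13/5
x* = (0, 13/5)
||x*||_1 = 13/5.

13/5


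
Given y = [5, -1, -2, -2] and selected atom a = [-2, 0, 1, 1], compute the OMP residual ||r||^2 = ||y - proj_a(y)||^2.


a^T a = 6.
a^T y = -14.
coeff = -14/6 = -7/3.
||r||^2 = 4/3.

4/3


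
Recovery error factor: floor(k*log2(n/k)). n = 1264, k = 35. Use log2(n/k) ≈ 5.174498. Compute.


log2(n/k) = log2(1264/35) ≈ 5.174498.
k*log2(n/k) ≈ 35*5.174498 = 181.10743.
floor(181.10743) = 181.

181


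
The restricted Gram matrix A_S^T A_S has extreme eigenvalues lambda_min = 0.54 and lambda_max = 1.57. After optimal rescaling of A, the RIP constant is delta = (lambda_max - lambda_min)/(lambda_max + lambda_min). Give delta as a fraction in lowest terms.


lambda_max - lambda_min = 1.57 - 0.54 = 1.03.
lambda_max + lambda_min = 1.57 + 0.54 = 2.11.
delta = 1.03/2.11 = 103/211.

103/211


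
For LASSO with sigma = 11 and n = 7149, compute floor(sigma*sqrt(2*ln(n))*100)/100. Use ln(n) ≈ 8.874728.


ln(7149) ≈ 8.874728.
2*ln(n) ≈ 17.749456.
sqrt(2*ln(n)) ≈ sqrt(17.749456) ≈ 4.21301.
lambda ≈ 11*4.21301 = 46.34311.
floor(lambda*100)/100 = 46.34.

46.34


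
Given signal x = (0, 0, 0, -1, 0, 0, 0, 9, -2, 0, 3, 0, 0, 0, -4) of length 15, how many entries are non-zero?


Non-zero positions: [3, 7, 8, 10, 14].
Sparsity = 5.

5


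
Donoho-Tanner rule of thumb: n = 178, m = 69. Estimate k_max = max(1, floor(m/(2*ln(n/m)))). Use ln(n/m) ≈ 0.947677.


n/m = 178/69.
ln(n/m) ≈ 0.947677.
2*ln(n/m) ≈ 1.895354.
m/(2*ln(n/m)) ≈ 69/1.895354 ≈ 36.4048.
floor = 36.
k_max = max(1, 36) = 36.

36


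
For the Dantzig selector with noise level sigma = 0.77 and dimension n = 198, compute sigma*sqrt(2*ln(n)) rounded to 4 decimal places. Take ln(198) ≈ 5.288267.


ln(198) ≈ 5.288267.
2*ln(n) ≈ 10.576534.
sqrt(2*ln(n)) ≈ sqrt(10.576534) ≈ 3.252158.
threshold ≈ 0.77*3.252158 = 2.50416166 ≈ 2.5042.

2.5042


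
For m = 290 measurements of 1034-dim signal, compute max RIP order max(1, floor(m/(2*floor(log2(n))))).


floor(log2(1034)) = 10.
2*10 = 20.
m/(2*floor(log2(n))) = 290/20 ≈ 14.5.
floor = 14.
k = max(1, 14) = 14.

14


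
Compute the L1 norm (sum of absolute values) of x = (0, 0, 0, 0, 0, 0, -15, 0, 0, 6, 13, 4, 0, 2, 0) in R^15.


Non-zero entries: [(6, -15), (9, 6), (10, 13), (11, 4), (13, 2)]
Absolute values: [15, 6, 13, 4, 2]
||x||_1 = sum = 40.

40


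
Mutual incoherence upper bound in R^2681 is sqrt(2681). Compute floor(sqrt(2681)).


51^2 = 2601 <= 2681 < 2704 = 52^2, so 51 <= sqrt(2681) < 52.
floor(sqrt(2681)) = 51.

51


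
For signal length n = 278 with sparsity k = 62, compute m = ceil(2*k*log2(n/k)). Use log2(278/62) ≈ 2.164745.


log2(n/k) = log2(278/62) ≈ 2.164745.
2*k*log2(n/k) ≈ 2*62*2.164745 = 268.42838.
m = ceil(268.42838) = 269.

269


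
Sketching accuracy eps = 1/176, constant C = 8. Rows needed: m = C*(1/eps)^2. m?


1/eps = 176.
(1/eps)^2 = 30976.
m = 8*30976 = 247808.

247808


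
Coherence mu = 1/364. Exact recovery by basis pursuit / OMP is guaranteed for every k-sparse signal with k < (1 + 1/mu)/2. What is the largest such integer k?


1/mu = 364.
1 + 1/mu = 365.
(1 + 1/mu)/2 = 182.5 is not an integer, so k_max = floor(182.5) = 182.

182


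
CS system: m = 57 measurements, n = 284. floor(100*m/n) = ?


100*m/n = 100*57/284 ≈ 20.0704.
floor = 20.

20


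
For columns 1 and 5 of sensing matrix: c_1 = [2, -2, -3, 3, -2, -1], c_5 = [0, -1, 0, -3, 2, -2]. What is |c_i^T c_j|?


Inner product: 2*0 + -2*-1 + -3*0 + 3*-3 + -2*2 + -1*-2
Products: [0, 2, 0, -9, -4, 2]
Sum = -9.
|dot| = 9.

9


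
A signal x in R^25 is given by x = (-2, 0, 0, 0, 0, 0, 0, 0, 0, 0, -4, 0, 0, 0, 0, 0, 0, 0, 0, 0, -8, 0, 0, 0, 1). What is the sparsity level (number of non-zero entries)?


Non-zero positions: [0, 10, 20, 24].
Sparsity = 4.

4


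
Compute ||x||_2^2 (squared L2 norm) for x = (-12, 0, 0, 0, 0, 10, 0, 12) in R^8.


Non-zero entries: [(0, -12), (5, 10), (7, 12)]
Squares: [144, 100, 144]
||x||_2^2 = sum = 388.

388


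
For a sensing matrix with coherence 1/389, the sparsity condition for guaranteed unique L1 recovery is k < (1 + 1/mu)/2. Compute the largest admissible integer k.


1/mu = 389.
1 + 1/mu = 390.
(1 + 1/mu)/2 = 195 is an integer and the inequality is strict, so k_max = 195 - 1 = 194.

194


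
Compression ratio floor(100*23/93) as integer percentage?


100*m/n = 100*23/93 ≈ 24.7312.
floor = 24.

24


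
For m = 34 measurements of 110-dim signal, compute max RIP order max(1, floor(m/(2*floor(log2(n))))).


floor(log2(110)) = 6.
2*6 = 12.
m/(2*floor(log2(n))) = 34/12 ≈ 2.8333.
floor = 2.
k = max(1, 2) = 2.

2


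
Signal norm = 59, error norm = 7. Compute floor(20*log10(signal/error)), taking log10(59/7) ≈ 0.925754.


||x||/||e|| = 59/7.
log10(59/7) ≈ 0.925754.
20*log10(||x||/||e||) ≈ 20*0.925754 = 18.51508.
floor(18.51508) = 18.

18


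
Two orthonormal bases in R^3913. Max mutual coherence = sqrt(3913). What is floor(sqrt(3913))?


62^2 = 3844 <= 3913 < 3969 = 63^2, so 62 <= sqrt(3913) < 63.
floor(sqrt(3913)) = 62.

62


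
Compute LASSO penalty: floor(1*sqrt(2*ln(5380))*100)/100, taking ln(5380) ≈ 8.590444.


ln(5380) ≈ 8.590444.
2*ln(n) ≈ 17.180888.
sqrt(2*ln(n)) ≈ sqrt(17.180888) ≈ 4.144983.
lambda ≈ 1*4.144983 = 4.144983.
floor(lambda*100)/100 = 4.14.

4.14


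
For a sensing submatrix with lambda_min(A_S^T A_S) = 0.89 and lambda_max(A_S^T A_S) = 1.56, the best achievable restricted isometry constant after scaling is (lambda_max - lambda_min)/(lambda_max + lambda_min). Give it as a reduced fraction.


lambda_max - lambda_min = 1.56 - 0.89 = 0.67.
lambda_max + lambda_min = 1.56 + 0.89 = 2.45.
delta = 0.67/2.45 = 67/245.

67/245


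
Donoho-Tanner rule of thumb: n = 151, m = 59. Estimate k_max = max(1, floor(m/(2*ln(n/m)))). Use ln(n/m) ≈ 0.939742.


n/m = 151/59.
ln(n/m) ≈ 0.939742.
2*ln(n/m) ≈ 1.879484.
m/(2*ln(n/m)) ≈ 59/1.879484 ≈ 31.3916.
floor = 31.
k_max = max(1, 31) = 31.

31


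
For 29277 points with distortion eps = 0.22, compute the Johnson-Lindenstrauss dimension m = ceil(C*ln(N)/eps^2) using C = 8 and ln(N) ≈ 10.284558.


ln(29277) ≈ 10.284558.
eps^2 = 0.22^2 = 0.0484.
C*ln(N)/eps^2 ≈ 8*10.284558/0.0484 ≈ 1699.9269.
m = ceil(1699.9269) = 1700.

1700


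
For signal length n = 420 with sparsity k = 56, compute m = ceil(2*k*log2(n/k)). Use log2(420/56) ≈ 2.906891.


log2(n/k) = log2(420/56) ≈ 2.906891.
2*k*log2(n/k) ≈ 2*56*2.906891 = 325.571792.
m = ceil(325.571792) = 326.

326


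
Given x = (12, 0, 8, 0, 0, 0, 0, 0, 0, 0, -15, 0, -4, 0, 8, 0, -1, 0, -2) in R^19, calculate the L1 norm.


Non-zero entries: [(0, 12), (2, 8), (10, -15), (12, -4), (14, 8), (16, -1), (18, -2)]
Absolute values: [12, 8, 15, 4, 8, 1, 2]
||x||_1 = sum = 50.

50


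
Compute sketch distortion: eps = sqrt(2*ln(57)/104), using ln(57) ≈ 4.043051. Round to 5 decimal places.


ln(57) ≈ 4.043051.
2*ln(N)/m ≈ 2*4.043051/104 ≈ 0.07775098.
eps = sqrt(0.07775098) ≈ 0.2788386 ≈ 0.27884.

0.27884


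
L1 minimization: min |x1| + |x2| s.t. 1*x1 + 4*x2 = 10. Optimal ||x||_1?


Axis intercepts:
  x1 = 10, x2 = 0: L1 = 10
  x1 = 0, x2 = 5/2: L1 = 5/2
x* = (0, 5/2)
||x*||_1 = 5/2.

5/2


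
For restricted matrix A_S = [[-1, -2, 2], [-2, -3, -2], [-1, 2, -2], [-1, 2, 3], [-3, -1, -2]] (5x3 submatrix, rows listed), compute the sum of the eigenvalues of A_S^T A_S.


Sum of eigenvalues of A_S^T A_S = trace(A_S^T A_S) = sum of squared column norms of A_S.
A_S^T A_S diagonal: [16, 22, 25].
trace = 16 + 22 + 25 = 63.

63


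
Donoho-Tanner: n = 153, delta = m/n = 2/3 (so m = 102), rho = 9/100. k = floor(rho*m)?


m = 2/3*153 = 102.
rho = 9/100.
rho*m = 9/100*102 = 9.18.
k = floor(9.18) = 9.

9


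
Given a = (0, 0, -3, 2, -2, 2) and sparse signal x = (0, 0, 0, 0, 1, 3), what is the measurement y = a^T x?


Non-zero terms: ['-2*1', '2*3']
Products: [-2, 6]
y = sum = 4.

4


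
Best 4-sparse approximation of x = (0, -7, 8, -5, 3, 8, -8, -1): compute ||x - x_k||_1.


Sorted |x_i| descending: [8, 8, 8, 7, 5, 3, 1, 0]
Keep top 4: [8, 8, 8, 7]
Tail entries: [5, 3, 1, 0]
L1 error = sum of tail = 9.

9


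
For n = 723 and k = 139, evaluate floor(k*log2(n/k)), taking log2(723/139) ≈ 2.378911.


log2(n/k) = log2(723/139) ≈ 2.378911.
k*log2(n/k) ≈ 139*2.378911 = 330.668629.
floor(330.668629) = 330.

330


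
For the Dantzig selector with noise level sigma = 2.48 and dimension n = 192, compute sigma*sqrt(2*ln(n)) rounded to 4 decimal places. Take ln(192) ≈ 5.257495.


ln(192) ≈ 5.257495.
2*ln(n) ≈ 10.51499.
sqrt(2*ln(n)) ≈ sqrt(10.51499) ≈ 3.242683.
threshold ≈ 2.48*3.242683 = 8.04185384 ≈ 8.0419.

8.0419


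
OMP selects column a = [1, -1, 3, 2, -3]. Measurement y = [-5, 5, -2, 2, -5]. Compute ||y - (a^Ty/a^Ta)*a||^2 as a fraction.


a^T a = 24.
a^T y = 3.
coeff = 3/24 = 1/8.
||r||^2 = 661/8.

661/8


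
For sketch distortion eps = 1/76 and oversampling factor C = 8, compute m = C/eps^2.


1/eps = 76.
(1/eps)^2 = 5776.
m = 8*5776 = 46208.

46208


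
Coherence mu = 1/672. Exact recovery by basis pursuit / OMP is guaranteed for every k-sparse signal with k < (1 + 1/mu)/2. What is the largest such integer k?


1/mu = 672.
1 + 1/mu = 673.
(1 + 1/mu)/2 = 336.5 is not an integer, so k_max = floor(336.5) = 336.

336


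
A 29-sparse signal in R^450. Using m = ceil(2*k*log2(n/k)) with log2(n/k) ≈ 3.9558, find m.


log2(n/k) = log2(450/29) ≈ 3.9558.
2*k*log2(n/k) ≈ 2*29*3.9558 = 229.4364.
m = ceil(229.4364) = 230.

230


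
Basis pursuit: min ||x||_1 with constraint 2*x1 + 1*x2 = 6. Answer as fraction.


Axis intercepts:
  x1 = 3, x2 = 0: L1 = 3
  x1 = 0, x2 = 6: L1 = 6
x* = (3, 0)
||x*||_1 = 3.

3


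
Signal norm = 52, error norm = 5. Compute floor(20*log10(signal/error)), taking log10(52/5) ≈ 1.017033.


||x||/||e|| = 52/5.
log10(52/5) ≈ 1.017033.
20*log10(||x||/||e||) ≈ 20*1.017033 = 20.34066.
floor(20.34066) = 20.

20


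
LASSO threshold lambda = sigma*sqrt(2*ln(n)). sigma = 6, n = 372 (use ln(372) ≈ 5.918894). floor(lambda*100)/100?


ln(372) ≈ 5.918894.
2*ln(n) ≈ 11.837788.
sqrt(2*ln(n)) ≈ sqrt(11.837788) ≈ 3.440609.
lambda ≈ 6*3.440609 = 20.643654.
floor(lambda*100)/100 = 20.64.

20.64


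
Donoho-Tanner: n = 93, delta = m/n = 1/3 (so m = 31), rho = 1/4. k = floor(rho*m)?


m = 1/3*93 = 31.
rho = 1/4.
rho*m = 1/4*31 = 7.75.
k = floor(7.75) = 7.

7


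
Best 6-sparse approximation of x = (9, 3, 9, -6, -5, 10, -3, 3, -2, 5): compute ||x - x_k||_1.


Sorted |x_i| descending: [10, 9, 9, 6, 5, 5, 3, 3, 3, 2]
Keep top 6: [10, 9, 9, 6, 5, 5]
Tail entries: [3, 3, 3, 2]
L1 error = sum of tail = 11.

11


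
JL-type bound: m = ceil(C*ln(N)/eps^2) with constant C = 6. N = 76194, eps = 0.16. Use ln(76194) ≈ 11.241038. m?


ln(76194) ≈ 11.241038.
eps^2 = 0.16^2 = 0.0256.
C*ln(N)/eps^2 ≈ 6*11.241038/0.0256 ≈ 2634.6183.
m = ceil(2634.6183) = 2635.

2635


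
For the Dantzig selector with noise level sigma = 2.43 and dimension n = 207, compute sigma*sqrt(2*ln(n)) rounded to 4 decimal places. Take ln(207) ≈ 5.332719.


ln(207) ≈ 5.332719.
2*ln(n) ≈ 10.665438.
sqrt(2*ln(n)) ≈ sqrt(10.665438) ≈ 3.265798.
threshold ≈ 2.43*3.265798 = 7.93588914 ≈ 7.9359.

7.9359


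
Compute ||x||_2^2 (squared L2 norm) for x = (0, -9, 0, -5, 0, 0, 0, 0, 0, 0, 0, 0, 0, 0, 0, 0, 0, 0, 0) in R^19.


Non-zero entries: [(1, -9), (3, -5)]
Squares: [81, 25]
||x||_2^2 = sum = 106.

106


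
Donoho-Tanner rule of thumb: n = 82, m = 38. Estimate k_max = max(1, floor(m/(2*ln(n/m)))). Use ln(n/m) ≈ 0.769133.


n/m = 82/38 = 41/19.
ln(n/m) ≈ 0.769133.
2*ln(n/m) ≈ 1.538266.
m/(2*ln(n/m)) ≈ 38/1.538266 ≈ 24.7031.
floor = 24.
k_max = max(1, 24) = 24.

24


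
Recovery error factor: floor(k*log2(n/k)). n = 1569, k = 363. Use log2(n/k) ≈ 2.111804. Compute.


log2(n/k) = log2(1569/363) ≈ 2.111804.
k*log2(n/k) ≈ 363*2.111804 = 766.584852.
floor(766.584852) = 766.

766


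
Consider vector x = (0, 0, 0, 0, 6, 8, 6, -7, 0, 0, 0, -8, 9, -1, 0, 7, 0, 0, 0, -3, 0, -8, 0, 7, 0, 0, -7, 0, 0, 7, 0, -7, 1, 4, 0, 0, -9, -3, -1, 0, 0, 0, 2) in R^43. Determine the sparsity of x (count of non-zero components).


Non-zero positions: [4, 5, 6, 7, 11, 12, 13, 15, 19, 21, 23, 26, 29, 31, 32, 33, 36, 37, 38, 42].
Sparsity = 20.

20


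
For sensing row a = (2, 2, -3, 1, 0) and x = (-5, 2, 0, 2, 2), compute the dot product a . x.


Non-zero terms: ['2*-5', '2*2', '1*2', '0*2']
Products: [-10, 4, 2, 0]
y = sum = -4.

-4


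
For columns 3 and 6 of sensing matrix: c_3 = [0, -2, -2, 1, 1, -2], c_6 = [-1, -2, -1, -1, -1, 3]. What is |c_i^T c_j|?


Inner product: 0*-1 + -2*-2 + -2*-1 + 1*-1 + 1*-1 + -2*3
Products: [0, 4, 2, -1, -1, -6]
Sum = -2.
|dot| = 2.

2


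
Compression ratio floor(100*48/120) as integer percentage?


100*m/n = 100*48/120 ≈ 40.0.
floor = 40.

40


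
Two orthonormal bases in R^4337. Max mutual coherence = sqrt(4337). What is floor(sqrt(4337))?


65^2 = 4225 <= 4337 < 4356 = 66^2, so 65 <= sqrt(4337) < 66.
floor(sqrt(4337)) = 65.

65


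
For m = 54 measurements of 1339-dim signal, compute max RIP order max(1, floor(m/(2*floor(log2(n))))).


floor(log2(1339)) = 10.
2*10 = 20.
m/(2*floor(log2(n))) = 54/20 ≈ 2.7.
floor = 2.
k = max(1, 2) = 2.

2


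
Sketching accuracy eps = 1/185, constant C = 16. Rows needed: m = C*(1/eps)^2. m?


1/eps = 185.
(1/eps)^2 = 34225.
m = 16*34225 = 547600.

547600


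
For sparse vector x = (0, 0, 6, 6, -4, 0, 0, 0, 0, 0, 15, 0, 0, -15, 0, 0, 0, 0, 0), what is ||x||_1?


Non-zero entries: [(2, 6), (3, 6), (4, -4), (10, 15), (13, -15)]
Absolute values: [6, 6, 4, 15, 15]
||x||_1 = sum = 46.

46


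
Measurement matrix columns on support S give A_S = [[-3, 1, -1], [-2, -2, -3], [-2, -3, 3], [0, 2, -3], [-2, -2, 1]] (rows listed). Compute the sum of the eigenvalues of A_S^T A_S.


Sum of eigenvalues of A_S^T A_S = trace(A_S^T A_S) = sum of squared column norms of A_S.
A_S^T A_S diagonal: [21, 22, 29].
trace = 21 + 22 + 29 = 72.

72


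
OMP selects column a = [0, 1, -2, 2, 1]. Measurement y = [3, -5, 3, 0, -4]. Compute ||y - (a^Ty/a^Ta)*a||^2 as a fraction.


a^T a = 10.
a^T y = -15.
coeff = -15/10 = -3/2.
||r||^2 = 73/2.

73/2


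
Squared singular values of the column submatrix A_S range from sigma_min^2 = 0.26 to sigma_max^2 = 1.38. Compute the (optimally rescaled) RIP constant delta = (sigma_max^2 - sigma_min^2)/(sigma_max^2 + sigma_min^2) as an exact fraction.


lambda_max - lambda_min = 1.38 - 0.26 = 1.12.
lambda_max + lambda_min = 1.38 + 0.26 = 1.64.
delta = 1.12/1.64 = 112/164 = 28/41.

28/41


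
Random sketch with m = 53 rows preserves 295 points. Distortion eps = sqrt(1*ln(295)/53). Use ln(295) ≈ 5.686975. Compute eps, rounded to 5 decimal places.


ln(295) ≈ 5.686975.
1*ln(N)/m ≈ 1*5.686975/53 ≈ 0.10730142.
eps = sqrt(0.10730142) ≈ 0.327569 ≈ 0.32757.

0.32757


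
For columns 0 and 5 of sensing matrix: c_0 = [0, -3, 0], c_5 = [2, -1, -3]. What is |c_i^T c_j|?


Inner product: 0*2 + -3*-1 + 0*-3
Products: [0, 3, 0]
Sum = 3.
|dot| = 3.

3


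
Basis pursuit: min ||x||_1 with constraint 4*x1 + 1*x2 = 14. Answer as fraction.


Axis intercepts:
  x1 = 7/2, x2 = 0: L1 = 7/2
  x1 = 0, x2 = 14: L1 = 14
x* = (7/2, 0)
||x*||_1 = 7/2.

7/2


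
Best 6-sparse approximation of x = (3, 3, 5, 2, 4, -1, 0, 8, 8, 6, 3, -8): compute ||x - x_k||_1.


Sorted |x_i| descending: [8, 8, 8, 6, 5, 4, 3, 3, 3, 2, 1, 0]
Keep top 6: [8, 8, 8, 6, 5, 4]
Tail entries: [3, 3, 3, 2, 1, 0]
L1 error = sum of tail = 12.

12


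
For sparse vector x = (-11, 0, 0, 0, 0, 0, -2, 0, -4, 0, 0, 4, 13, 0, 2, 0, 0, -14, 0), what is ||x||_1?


Non-zero entries: [(0, -11), (6, -2), (8, -4), (11, 4), (12, 13), (14, 2), (17, -14)]
Absolute values: [11, 2, 4, 4, 13, 2, 14]
||x||_1 = sum = 50.

50


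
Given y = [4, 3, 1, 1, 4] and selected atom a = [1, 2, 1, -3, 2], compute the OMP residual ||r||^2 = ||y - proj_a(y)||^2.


a^T a = 19.
a^T y = 16.
coeff = 16/19 = 16/19.
||r||^2 = 561/19.

561/19


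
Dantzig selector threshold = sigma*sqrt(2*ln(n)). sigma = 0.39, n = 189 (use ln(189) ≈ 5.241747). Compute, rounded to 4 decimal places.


ln(189) ≈ 5.241747.
2*ln(n) ≈ 10.483494.
sqrt(2*ln(n)) ≈ sqrt(10.483494) ≈ 3.237822.
threshold ≈ 0.39*3.237822 = 1.26275058 ≈ 1.2628.

1.2628


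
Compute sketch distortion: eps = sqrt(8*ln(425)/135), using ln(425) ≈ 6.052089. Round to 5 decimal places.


ln(425) ≈ 6.052089.
8*ln(N)/m ≈ 8*6.052089/135 ≈ 0.35864231.
eps = sqrt(0.35864231) ≈ 0.5988675 ≈ 0.59887.

0.59887


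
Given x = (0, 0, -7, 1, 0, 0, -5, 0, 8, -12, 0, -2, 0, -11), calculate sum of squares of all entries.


Non-zero entries: [(2, -7), (3, 1), (6, -5), (8, 8), (9, -12), (11, -2), (13, -11)]
Squares: [49, 1, 25, 64, 144, 4, 121]
||x||_2^2 = sum = 408.

408


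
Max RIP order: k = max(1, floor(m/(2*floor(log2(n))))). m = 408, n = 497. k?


floor(log2(497)) = 8.
2*8 = 16.
m/(2*floor(log2(n))) = 408/16 ≈ 25.5.
floor = 25.
k = max(1, 25) = 25.

25


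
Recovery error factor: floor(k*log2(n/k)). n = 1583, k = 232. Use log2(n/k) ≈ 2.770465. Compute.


log2(n/k) = log2(1583/232) ≈ 2.770465.
k*log2(n/k) ≈ 232*2.770465 = 642.74788.
floor(642.74788) = 642.

642


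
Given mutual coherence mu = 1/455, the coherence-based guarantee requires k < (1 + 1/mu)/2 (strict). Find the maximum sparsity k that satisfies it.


1/mu = 455.
1 + 1/mu = 456.
(1 + 1/mu)/2 = 228 is an integer and the inequality is strict, so k_max = 228 - 1 = 227.

227


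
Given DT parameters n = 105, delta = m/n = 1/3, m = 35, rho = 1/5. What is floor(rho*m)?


m = 1/3*105 = 35.
rho = 1/5.
rho*m = 1/5*35 = 7.
k = floor(7) = 7.

7


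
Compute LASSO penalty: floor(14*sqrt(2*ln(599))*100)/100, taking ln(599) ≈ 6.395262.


ln(599) ≈ 6.395262.
2*ln(n) ≈ 12.790524.
sqrt(2*ln(n)) ≈ sqrt(12.790524) ≈ 3.576384.
lambda ≈ 14*3.576384 = 50.069376.
floor(lambda*100)/100 = 50.06.

50.06


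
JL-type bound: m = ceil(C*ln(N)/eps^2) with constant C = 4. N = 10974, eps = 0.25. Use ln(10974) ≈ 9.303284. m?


ln(10974) ≈ 9.303284.
eps^2 = 0.25^2 = 0.0625.
C*ln(N)/eps^2 ≈ 4*9.303284/0.0625 ≈ 595.4102.
m = ceil(595.4102) = 596.

596


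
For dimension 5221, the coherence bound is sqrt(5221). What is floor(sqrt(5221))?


72^2 = 5184 <= 5221 < 5329 = 73^2, so 72 <= sqrt(5221) < 73.
floor(sqrt(5221)) = 72.

72


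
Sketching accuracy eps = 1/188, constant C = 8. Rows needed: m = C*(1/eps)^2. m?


1/eps = 188.
(1/eps)^2 = 35344.
m = 8*35344 = 282752.

282752


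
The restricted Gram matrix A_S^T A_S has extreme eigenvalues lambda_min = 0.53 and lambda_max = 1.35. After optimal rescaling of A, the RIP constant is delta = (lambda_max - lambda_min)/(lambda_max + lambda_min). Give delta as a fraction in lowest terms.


lambda_max - lambda_min = 1.35 - 0.53 = 0.82.
lambda_max + lambda_min = 1.35 + 0.53 = 1.88.
delta = 0.82/1.88 = 82/188 = 41/94.

41/94


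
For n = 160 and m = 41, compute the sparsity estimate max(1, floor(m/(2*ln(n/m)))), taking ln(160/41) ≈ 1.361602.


n/m = 160/41.
ln(n/m) ≈ 1.361602.
2*ln(n/m) ≈ 2.723204.
m/(2*ln(n/m)) ≈ 41/2.723204 ≈ 15.0558.
floor = 15.
k_max = max(1, 15) = 15.

15


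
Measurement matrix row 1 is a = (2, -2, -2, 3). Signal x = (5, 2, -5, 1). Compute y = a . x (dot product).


Non-zero terms: ['2*5', '-2*2', '-2*-5', '3*1']
Products: [10, -4, 10, 3]
y = sum = 19.

19


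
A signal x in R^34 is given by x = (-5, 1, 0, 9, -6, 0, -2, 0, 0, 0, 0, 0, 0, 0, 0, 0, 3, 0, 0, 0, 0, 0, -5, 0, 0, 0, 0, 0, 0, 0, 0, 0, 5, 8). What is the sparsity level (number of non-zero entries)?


Non-zero positions: [0, 1, 3, 4, 6, 16, 22, 32, 33].
Sparsity = 9.

9


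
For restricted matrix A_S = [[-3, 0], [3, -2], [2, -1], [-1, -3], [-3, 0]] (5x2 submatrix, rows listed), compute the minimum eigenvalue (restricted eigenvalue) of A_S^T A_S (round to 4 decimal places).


A_S^T A_S = [[32, -5], [-5, 14]].
trace = 46.
det = 423.
disc = trace^2 - 4*det = 2116 - 4*423 = 424.
sqrt(424) ≈ 20.591260.
lam_min = (46 - sqrt(424))/2 ≈ (46 - 20.591260)/2 = 12.70437 ≈ 12.7044.

12.7044


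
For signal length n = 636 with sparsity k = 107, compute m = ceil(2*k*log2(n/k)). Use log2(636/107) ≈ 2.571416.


log2(n/k) = log2(636/107) ≈ 2.571416.
2*k*log2(n/k) ≈ 2*107*2.571416 = 550.283024.
m = ceil(550.283024) = 551.

551


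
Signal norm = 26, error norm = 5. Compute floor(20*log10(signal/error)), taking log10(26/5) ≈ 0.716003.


||x||/||e|| = 26/5.
log10(26/5) ≈ 0.716003.
20*log10(||x||/||e||) ≈ 20*0.716003 = 14.32006.
floor(14.32006) = 14.

14


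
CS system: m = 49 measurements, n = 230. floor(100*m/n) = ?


100*m/n = 100*49/230 ≈ 21.3043.
floor = 21.

21


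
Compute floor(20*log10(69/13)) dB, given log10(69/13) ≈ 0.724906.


||x||/||e|| = 69/13.
log10(69/13) ≈ 0.724906.
20*log10(||x||/||e||) ≈ 20*0.724906 = 14.49812.
floor(14.49812) = 14.

14
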